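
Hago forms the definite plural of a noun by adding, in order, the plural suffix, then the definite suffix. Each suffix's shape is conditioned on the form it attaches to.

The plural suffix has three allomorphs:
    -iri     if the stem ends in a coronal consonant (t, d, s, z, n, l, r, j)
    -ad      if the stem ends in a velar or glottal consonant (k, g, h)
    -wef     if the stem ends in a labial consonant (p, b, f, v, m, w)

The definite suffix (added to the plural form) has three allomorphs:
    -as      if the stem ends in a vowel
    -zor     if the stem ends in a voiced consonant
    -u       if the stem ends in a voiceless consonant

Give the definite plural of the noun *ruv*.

Since the final consonant of *ruv* is /v/ (labial), it takes -wef, giving *ruvwef*.
Since the final sound of the plural form *ruvwef* is /f/ (a voiceless consonant), it takes -u, giving *ruvwefu*.

ruvwefu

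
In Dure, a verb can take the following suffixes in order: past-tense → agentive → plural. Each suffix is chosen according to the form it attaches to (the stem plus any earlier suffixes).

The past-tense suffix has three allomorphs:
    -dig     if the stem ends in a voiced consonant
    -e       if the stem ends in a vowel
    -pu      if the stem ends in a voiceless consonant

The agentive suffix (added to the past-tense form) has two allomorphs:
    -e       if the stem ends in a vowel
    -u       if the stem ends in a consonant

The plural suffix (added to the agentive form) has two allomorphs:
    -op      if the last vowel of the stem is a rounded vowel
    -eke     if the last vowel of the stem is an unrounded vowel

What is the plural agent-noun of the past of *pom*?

pomdiguop

The final sound of *pom* is /m/, which is a voiced consonant, so the past-tense suffix is -dig, giving *pomdig*.
The past-tense form *pomdig* — final sound /g/ (a consonant) → -u → *pomdigu*.
The last vowel of the agentive form *pomdigu* is /u/, which is a rounded vowel, so the plural suffix is -op, giving *pomdiguop*.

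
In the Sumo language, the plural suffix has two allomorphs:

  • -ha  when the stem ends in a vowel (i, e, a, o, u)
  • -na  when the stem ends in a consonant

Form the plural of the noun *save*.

saveha

*save*: final sound = /e/, a vowel → -ha → *saveha*.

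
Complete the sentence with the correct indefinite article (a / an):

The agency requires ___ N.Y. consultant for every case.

The indefinite article is chosen by the initial *sound* of the following word, not its spelling.
The initialism *N.Y.* is read letter by letter; the first letter, N, is pronounced /ɛn/, which begins with a vowel sound.
So the article is *an*: The agency requires an N.Y. consultant for every case.

an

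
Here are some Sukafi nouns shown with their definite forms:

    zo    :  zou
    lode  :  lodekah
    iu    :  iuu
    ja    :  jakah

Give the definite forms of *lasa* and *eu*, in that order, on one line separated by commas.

lasakah, euu

The pattern is rounding harmony: -u when the last vowel of the stem is a rounded vowel (*zo*, *iu*); -kah when the last vowel of the stem is an unrounded vowel (*lode*, *ja*).
*lasa* — last vowel /a/ (an unrounded vowel) → -kah → *lasakah*.
The last vowel of *eu* is /u/, which is a rounded vowel, so the suffix is -u, giving *euu*.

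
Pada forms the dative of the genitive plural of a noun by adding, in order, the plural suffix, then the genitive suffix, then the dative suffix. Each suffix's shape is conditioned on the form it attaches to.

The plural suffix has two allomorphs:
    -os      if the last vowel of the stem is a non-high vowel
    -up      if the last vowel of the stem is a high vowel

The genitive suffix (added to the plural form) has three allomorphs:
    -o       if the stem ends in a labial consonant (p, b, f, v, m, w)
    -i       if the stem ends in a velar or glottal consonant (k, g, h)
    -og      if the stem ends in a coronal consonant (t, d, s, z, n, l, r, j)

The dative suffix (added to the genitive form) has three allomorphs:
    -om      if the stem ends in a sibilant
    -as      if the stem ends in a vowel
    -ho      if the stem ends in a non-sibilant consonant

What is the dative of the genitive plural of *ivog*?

ivogosogho

The last vowel of *ivog* is /o/, which is a non-high vowel, so the plural suffix is -os, giving *ivogos*.
The final consonant of the plural form *ivogos* is /s/, which is coronal, so the genitive suffix is -og, giving *ivogosog*.
The genitive form *ivogosog* — final sound /g/ (a non-sibilant consonant) → -ho → *ivogosogho*.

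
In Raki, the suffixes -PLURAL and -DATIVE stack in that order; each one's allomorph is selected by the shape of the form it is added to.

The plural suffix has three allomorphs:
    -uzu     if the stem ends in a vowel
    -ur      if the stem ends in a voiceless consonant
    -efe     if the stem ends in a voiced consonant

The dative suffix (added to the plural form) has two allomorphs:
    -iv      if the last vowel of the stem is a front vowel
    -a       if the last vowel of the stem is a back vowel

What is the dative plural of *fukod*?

The final sound of *fukod* is /d/, which is a voiced consonant, so the plural suffix is -efe, giving *fukodefe*.
The plural form *fukodefe* — last vowel /e/ (a front vowel) → -iv → *fukodefeiv*.

fukodefeiv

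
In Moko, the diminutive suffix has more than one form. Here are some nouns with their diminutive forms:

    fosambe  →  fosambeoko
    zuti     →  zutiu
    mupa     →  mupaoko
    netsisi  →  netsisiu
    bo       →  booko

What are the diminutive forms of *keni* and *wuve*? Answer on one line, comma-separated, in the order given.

keniu, wuveoko

Looking at the last vowel of each stem: -u when the last vowel of the stem is a high vowel (*zuti*, *netsisi*); -oko when the last vowel of the stem is a non-high vowel (*fosambe*, *mupa*, *bo*).
*keni*: last vowel = /i/, a high vowel → -u → *keniu*.
*wuve*: last vowel = /e/, a non-high vowel → -oko → *wuveoko*.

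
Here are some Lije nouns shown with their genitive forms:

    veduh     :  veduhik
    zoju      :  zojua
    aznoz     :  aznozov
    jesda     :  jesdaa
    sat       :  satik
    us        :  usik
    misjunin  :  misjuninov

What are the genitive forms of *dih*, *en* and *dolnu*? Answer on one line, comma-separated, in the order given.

dihik, enov, dolnua

Looking at the final sound of each stem: -ik when the stem ends in a voiceless consonant (*veduh*, *sat*, *us*); -ov when the stem ends in a voiced consonant (*aznoz*, *misjunin*); -a when the stem ends in a vowel (*zoju*, *jesda*).
*dih*: final sound = /h/, a voiceless consonant → -ik → *dihik*.
*en* — final sound /n/ (a voiced consonant) → -ov → *enov*.
*dolnu* — final sound /u/ (a vowel) → -a → *dolnua*.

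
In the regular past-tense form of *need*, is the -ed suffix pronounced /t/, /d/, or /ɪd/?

/ɪd/

The stem *need* ends in /t/ or /d/.
The -ed suffix is realized as /ɪd/ after /t, d/; as /t/ after other voiceless consonants; and as /d/ after other voiced sounds.
So -ed on *need* is pronounced /ɪd/.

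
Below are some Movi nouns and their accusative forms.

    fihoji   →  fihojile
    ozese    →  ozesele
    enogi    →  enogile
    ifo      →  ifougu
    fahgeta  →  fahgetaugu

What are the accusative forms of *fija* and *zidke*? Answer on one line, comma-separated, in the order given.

The alternation tracks the last vowel of the stem — -le when the last vowel of the stem is a front vowel (*fihoji*, *ozese*, *enogi*); -ugu when the last vowel of the stem is a back vowel (*ifo*, *fahgeta*).
*fija* — last vowel /a/ (a back vowel) → -ugu → *fijaugu*.
*zidke*: last vowel = /e/, a front vowel → -le → *zidkele*.

fijaugu, zidkele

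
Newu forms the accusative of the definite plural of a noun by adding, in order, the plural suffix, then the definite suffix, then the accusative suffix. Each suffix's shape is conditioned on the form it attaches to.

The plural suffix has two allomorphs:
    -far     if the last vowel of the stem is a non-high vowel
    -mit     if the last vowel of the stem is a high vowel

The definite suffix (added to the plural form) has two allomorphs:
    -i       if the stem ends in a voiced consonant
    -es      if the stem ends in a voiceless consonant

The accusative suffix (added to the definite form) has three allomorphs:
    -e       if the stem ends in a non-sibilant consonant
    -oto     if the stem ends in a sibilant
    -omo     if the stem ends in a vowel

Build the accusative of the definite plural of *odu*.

*odu*: last vowel = /u/, a high vowel → -mit → *odumit*.
The final consonant of the plural form *odumit* is /t/, which is voiceless, so the definite suffix is -es, giving *odumites*.
The definite form *odumites*: final sound = /s/, a sibilant → -oto → *odumitesoto*.

odumitesoto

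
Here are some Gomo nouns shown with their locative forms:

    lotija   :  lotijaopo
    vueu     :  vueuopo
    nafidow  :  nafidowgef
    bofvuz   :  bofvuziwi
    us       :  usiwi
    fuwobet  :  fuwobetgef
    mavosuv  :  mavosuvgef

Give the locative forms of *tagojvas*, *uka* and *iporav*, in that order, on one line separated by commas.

tagojvasiwi, ukaopo, iporavgef

The alternation tracks the final sound of the stem — -iwi when the stem ends in a sibilant (*bofvuz*, *us*); -gef when the stem ends in a non-sibilant consonant (*nafidow*, *fuwobet*, *mavosuv*); -opo when the stem ends in a vowel (*lotija*, *vueu*).
*tagojvas* — final sound /s/ (a sibilant) → -iwi → *tagojvasiwi*.
*uka* — final sound /a/ (a vowel) → -opo → *ukaopo*.
The final sound of *iporav* is /v/, which is a non-sibilant consonant, so the suffix is -gef, giving *iporavgef*.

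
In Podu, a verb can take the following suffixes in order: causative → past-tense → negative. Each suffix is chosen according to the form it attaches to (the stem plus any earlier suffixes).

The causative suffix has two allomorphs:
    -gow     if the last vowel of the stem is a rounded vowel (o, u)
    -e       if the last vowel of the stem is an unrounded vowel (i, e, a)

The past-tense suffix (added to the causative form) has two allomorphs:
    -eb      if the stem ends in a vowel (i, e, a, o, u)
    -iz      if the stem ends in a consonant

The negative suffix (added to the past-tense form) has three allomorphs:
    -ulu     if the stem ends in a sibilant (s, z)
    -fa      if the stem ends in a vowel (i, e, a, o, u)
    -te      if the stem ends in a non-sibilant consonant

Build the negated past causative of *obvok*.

obvokgowizulu

The last vowel of *obvok* is /o/, which is a rounded vowel, so the causative suffix is -gow, giving *obvokgow*.
The causative form *obvokgow* — final sound /w/ (a consonant) → -iz → *obvokgowiz*.
Since the final sound of the past-tense form *obvokgowiz* is /z/ (a sibilant), it takes -ulu, giving *obvokgowizulu*.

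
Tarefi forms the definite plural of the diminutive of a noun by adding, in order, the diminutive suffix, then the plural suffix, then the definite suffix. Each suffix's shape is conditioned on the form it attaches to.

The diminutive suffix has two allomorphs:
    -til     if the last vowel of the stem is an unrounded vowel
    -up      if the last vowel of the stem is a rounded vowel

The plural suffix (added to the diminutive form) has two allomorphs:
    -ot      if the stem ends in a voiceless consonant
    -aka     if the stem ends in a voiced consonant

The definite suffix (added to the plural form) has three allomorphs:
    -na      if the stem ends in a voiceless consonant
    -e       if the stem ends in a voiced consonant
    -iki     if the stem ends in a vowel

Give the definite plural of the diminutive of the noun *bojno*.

bojnoupotna

*bojno* — last vowel /o/ (a rounded vowel) → -up → *bojnoup*.
The diminutive form *bojnoup*: final consonant = /p/, voiceless → -ot → *bojnoupot*.
Since the final sound of the plural form *bojnoupot* is /t/ (a voiceless consonant), it takes -na, giving *bojnoupotna*.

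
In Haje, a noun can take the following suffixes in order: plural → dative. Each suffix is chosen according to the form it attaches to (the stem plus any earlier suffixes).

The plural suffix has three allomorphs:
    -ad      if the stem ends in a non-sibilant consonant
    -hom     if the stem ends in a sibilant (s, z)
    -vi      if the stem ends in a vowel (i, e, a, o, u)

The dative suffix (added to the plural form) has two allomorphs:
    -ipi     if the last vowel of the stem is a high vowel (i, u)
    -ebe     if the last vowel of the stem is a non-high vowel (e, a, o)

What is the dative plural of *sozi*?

*sozi* — final sound /i/ (a vowel) → -vi → *sozivi*.
The last vowel of the plural form *sozivi* is /i/, which is a high vowel, so the dative suffix is -ipi, giving *soziviipi*.

soziviipi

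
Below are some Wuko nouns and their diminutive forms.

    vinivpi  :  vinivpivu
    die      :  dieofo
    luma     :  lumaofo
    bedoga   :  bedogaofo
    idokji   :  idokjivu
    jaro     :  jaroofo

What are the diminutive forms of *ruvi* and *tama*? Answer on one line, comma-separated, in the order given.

ruvivu, tamaofo

The alternation tracks the last vowel of the stem — -vu when the last vowel of the stem is a high vowel (*vinivpi*, *idokji*); -ofo when the last vowel of the stem is a non-high vowel (*die*, *luma*, *bedoga*, *jaro*).
The last vowel of *ruvi* is /i/, which is a high vowel, so the suffix is -vu, giving *ruvivu*.
The last vowel of *tama* is /a/, which is a non-high vowel, so the suffix is -ofo, giving *tamaofo*.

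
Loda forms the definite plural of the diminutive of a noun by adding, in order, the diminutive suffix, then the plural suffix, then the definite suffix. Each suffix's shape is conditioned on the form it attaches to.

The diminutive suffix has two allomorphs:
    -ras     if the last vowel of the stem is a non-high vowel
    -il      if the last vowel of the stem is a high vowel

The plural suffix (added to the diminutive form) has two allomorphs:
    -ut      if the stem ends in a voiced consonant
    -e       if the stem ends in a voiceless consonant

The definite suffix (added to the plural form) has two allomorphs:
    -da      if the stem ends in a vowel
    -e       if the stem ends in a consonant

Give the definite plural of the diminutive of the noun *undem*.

undemraseda

*undem* — last vowel /e/ (a non-high vowel) → -ras → *undemras*.
The final consonant of the diminutive form *undemras* is /s/, which is voiceless, so the plural suffix is -e, giving *undemrase*.
Since the final sound of the plural form *undemrase* is /e/ (a vowel), it takes -da, giving *undemraseda*.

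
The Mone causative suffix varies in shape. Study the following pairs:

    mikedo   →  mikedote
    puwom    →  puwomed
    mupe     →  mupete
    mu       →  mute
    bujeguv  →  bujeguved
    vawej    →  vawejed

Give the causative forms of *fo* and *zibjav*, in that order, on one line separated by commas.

fote, zibjaved

The alternation tracks the final sound of the stem — -ed when the stem ends in a consonant (*puwom*, *bujeguv*, *vawej*); -te when the stem ends in a vowel (*mikedo*, *mupe*, *mu*).
Since the final sound of *fo* is /o/ (a vowel), it takes -te, giving *fote*.
*zibjav* — final sound /v/ (a consonant) → -ed → *zibjaved*.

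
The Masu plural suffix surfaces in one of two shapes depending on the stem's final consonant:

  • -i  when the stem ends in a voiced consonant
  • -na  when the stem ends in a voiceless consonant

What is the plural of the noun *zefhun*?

zefhuni

*zefhun* — final consonant /n/ (voiced) → -i → *zefhuni*.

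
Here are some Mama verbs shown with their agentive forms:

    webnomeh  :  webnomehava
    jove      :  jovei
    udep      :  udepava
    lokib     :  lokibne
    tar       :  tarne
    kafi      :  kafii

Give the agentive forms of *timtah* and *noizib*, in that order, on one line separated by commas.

timtahava, noizibne

Looking at the final sound of each stem: -ava when the stem ends in a voiceless consonant (*webnomeh*, *udep*); -ne when the stem ends in a voiced consonant (*lokib*, *tar*); -i when the stem ends in a vowel (*jove*, *kafi*).
Since the final sound of *timtah* is /h/ (a voiceless consonant), it takes -ava, giving *timtahava*.
The final sound of *noizib* is /b/, which is a voiced consonant, so the suffix is -ne, giving *noizibne*.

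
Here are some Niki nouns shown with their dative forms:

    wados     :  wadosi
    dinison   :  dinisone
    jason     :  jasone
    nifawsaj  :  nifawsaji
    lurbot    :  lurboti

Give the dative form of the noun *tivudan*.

tivudane

The pattern is nasality of the final consonant: -e when the stem ends in a nasal (*dinison*, *jason*); -i when the stem ends in a non-nasal consonant (*wados*, *nifawsaj*, *lurbot*).
*tivudan* — final consonant /n/ (a nasal) → -e → *tivudane*.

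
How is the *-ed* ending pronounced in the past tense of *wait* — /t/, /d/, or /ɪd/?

The stem *wait* ends in /t/ or /d/.
The -ed suffix is realized as /ɪd/ after /t, d/; as /t/ after other voiceless consonants; and as /d/ after other voiced sounds.
So -ed on *wait* is pronounced /ɪd/.

/ɪd/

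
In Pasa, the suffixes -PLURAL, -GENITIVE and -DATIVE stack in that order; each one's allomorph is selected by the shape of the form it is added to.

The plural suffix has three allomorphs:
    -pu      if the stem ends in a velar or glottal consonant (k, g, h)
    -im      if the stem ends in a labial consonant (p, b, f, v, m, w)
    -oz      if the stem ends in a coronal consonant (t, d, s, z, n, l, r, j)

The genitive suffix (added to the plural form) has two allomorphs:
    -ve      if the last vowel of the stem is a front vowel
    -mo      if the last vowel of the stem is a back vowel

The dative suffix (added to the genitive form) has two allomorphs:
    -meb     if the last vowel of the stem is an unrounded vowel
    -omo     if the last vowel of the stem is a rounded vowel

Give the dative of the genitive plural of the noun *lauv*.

lauvimvemeb

*lauv* — final consonant /v/ (labial) → -im → *lauvim*.
The plural form *lauvim* — last vowel /i/ (a front vowel) → -ve → *lauvimve*.
Since the last vowel of the genitive form *lauvimve* is /e/ (an unrounded vowel), it takes -meb, giving *lauvimvemeb*.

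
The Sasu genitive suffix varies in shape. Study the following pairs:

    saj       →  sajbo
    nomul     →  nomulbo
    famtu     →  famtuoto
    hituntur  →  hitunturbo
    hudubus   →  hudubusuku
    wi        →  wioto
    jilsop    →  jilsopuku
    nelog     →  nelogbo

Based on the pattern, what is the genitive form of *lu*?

The alternation tracks the final sound of the stem — -uku when the stem ends in a voiceless consonant (*hudubus*, *jilsop*); -bo when the stem ends in a voiced consonant (*saj*, *nomul*, *hituntur*, *nelog*); -oto when the stem ends in a vowel (*famtu*, *wi*).
The final sound of *lu* is /u/, which is a vowel, so the suffix is -oto, giving *luoto*.

luoto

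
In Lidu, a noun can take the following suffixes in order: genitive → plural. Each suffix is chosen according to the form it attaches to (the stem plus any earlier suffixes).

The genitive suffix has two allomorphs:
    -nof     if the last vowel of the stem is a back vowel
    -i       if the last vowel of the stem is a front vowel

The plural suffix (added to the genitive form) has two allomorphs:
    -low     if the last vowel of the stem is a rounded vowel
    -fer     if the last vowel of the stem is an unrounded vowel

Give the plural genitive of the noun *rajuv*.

*rajuv* — last vowel /u/ (a back vowel) → -nof → *rajuvnof*.
The genitive form *rajuvnof* — last vowel /o/ (a rounded vowel) → -low → *rajuvnoflow*.

rajuvnoflow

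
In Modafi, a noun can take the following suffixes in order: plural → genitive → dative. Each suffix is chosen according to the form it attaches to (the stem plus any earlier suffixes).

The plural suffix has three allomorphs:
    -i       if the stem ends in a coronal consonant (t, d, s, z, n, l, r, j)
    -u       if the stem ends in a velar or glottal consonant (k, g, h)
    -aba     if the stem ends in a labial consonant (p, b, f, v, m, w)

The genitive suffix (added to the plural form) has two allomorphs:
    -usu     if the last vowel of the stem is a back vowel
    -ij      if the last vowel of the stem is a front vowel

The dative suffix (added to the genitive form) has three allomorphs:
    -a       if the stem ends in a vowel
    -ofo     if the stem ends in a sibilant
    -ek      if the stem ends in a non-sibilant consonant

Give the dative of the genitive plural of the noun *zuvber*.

zuvberiijek

Since the final consonant of *zuvber* is /r/ (coronal), it takes -i, giving *zuvberi*.
The plural form *zuvberi* — last vowel /i/ (a front vowel) → -ij → *zuvberiij*.
The genitive form *zuvberiij*: final sound = /j/, a non-sibilant consonant → -ek → *zuvberiijek*.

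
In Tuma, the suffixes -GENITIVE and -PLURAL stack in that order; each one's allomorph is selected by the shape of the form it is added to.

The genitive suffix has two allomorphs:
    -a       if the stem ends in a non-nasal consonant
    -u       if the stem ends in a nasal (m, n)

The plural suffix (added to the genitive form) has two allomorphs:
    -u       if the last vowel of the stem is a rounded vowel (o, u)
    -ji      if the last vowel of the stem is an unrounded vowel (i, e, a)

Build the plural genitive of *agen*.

The final consonant of *agen* is /n/, which is a nasal, so the genitive suffix is -u, giving *agenu*.
The genitive form *agenu* — last vowel /u/ (a rounded vowel) → -u → *agenuu*.

agenuu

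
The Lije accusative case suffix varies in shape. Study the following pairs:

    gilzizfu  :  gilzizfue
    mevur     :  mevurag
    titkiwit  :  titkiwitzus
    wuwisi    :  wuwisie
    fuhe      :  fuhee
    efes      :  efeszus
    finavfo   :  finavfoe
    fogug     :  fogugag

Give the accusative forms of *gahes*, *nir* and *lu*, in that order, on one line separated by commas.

gaheszus, nirag, lue

Looking at the final sound of each stem: -zus when the stem ends in a voiceless consonant (*titkiwit*, *efes*); -ag when the stem ends in a voiced consonant (*mevur*, *fogug*); -e when the stem ends in a vowel (*gilzizfu*, *wuwisi*, *fuhe*, *finavfo*).
*gahes* — final sound /s/ (a voiceless consonant) → -zus → *gaheszus*.
Since the final sound of *nir* is /r/ (a voiced consonant), it takes -ag, giving *nirag*.
The final sound of *lu* is /u/, which is a vowel, so the suffix is -e, giving *lue*.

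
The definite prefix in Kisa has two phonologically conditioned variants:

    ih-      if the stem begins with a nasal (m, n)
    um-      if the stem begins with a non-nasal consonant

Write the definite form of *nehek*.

The first consonant of *nehek* is /n/, which is a nasal, so the prefix is ih-, giving *ihnehek*.

ihnehek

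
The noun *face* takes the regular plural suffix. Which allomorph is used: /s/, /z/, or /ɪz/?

The stem *face* ends in a sibilant (/s, z, ʃ, ʒ, tʃ, dʒ/).
The plural suffix surfaces as /ɪz/ after sibilants, /s/ after other voiceless consonants, and /z/ after other voiced sounds.
So the plural -s on *face* is pronounced /ɪz/.

/ɪz/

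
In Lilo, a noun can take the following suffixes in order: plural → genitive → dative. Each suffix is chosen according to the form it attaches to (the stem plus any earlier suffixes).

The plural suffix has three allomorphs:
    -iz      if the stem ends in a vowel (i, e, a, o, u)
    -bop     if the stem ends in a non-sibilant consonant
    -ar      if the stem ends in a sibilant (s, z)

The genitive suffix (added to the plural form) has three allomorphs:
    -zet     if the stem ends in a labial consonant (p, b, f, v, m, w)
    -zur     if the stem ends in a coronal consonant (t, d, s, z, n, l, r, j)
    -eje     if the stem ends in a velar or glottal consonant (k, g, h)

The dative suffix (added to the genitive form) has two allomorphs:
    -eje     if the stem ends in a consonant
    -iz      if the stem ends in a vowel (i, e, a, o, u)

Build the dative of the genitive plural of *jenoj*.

*jenoj* — final sound /j/ (a non-sibilant consonant) → -bop → *jenojbop*.
The plural form *jenojbop* — final consonant /p/ (labial) → -zet → *jenojbopzet*.
Since the final sound of the genitive form *jenojbopzet* is /t/ (a consonant), it takes -eje, giving *jenojbopzeteje*.

jenojbopzeteje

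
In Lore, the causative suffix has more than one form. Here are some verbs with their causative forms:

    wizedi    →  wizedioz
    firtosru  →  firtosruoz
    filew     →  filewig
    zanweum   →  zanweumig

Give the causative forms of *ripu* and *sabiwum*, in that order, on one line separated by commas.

The pattern is consonant vs. vowel: -ig when the stem ends in a consonant (*filew*, *zanweum*); -oz when the stem ends in a vowel (*wizedi*, *firtosru*).
The final sound of *ripu* is /u/, which is a vowel, so the suffix is -oz, giving *ripuoz*.
*sabiwum* — final sound /m/ (a consonant) → -ig → *sabiwumig*.

ripuoz, sabiwumig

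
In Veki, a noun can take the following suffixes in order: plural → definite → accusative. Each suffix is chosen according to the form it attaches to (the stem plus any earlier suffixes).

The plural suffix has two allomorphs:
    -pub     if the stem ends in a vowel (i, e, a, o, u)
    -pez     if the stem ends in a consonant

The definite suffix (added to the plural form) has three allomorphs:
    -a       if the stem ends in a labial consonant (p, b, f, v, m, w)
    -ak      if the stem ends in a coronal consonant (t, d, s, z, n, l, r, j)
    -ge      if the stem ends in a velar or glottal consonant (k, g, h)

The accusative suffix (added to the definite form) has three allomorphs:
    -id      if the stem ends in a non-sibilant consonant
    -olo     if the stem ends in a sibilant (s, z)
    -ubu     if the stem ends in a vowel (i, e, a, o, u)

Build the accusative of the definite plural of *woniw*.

Since the final sound of *woniw* is /w/ (a consonant), it takes -pez, giving *woniwpez*.
The plural form *woniwpez* — final consonant /z/ (coronal) → -ak → *woniwpezak*.
The definite form *woniwpezak*: final sound = /k/, a non-sibilant consonant → -id → *woniwpezakid*.

woniwpezakid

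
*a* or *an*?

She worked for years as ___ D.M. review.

The indefinite article is chosen by the initial *sound* of the following word, not its spelling.
The initialism *D.M.* is read letter by letter; the first letter, D, is pronounced /diː/, which begins with a consonant sound.
So the article is *a*: She worked for years as a D.M. review.

a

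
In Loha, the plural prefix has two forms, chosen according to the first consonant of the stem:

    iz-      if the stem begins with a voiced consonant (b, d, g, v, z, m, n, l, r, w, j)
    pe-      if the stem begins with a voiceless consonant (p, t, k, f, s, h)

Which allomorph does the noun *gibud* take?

Since the first consonant of *gibud* is /g/ (voiced), it takes iz-.

iz-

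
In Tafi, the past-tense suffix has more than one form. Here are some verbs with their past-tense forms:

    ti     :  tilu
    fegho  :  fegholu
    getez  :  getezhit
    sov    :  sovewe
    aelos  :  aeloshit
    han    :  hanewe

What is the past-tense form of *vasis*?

vasishit

The pattern is sibilance of the final sound: -hit when the stem ends in a sibilant (*getez*, *aelos*); -ewe when the stem ends in a non-sibilant consonant (*sov*, *han*); -lu when the stem ends in a vowel (*ti*, *fegho*).
Since the final sound of *vasis* is /s/ (a sibilant), it takes -hit, giving *vasishit*.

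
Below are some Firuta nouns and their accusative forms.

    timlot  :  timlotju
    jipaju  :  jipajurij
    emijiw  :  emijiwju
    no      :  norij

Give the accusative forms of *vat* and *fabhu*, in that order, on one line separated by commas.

vatju, fabhurij

The suffix is conditioned by the final sound: -ju when the stem ends in a consonant (*timlot*, *emijiw*); -rij when the stem ends in a vowel (*jipaju*, *no*).
Since the final sound of *vat* is /t/ (a consonant), it takes -ju, giving *vatju*.
*fabhu* — final sound /u/ (a vowel) → -rij → *fabhurij*.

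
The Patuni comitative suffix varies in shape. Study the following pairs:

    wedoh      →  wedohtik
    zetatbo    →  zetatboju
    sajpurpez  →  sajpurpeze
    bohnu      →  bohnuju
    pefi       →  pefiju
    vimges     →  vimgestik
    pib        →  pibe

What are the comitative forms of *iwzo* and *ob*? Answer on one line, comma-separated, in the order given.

The suffix is conditioned by the final sound: -tik when the stem ends in a voiceless consonant (*wedoh*, *vimges*); -e when the stem ends in a voiced consonant (*sajpurpez*, *pib*); -ju when the stem ends in a vowel (*zetatbo*, *bohnu*, *pefi*).
The final sound of *iwzo* is /o/, which is a vowel, so the suffix is -ju, giving *iwzoju*.
Since the final sound of *ob* is /b/ (a voiced consonant), it takes -e, giving *obe*.

iwzoju, obe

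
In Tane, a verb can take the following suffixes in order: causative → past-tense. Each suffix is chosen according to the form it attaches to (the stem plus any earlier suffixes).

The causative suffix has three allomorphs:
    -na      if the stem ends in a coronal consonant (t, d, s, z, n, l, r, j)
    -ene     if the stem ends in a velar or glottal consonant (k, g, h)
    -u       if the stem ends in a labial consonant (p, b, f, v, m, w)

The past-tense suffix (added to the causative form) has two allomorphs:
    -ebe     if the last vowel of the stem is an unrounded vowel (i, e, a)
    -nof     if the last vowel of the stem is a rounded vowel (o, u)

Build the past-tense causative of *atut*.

The final consonant of *atut* is /t/, which is coronal, so the causative suffix is -na, giving *atutna*.
Since the last vowel of the causative form *atutna* is /a/ (an unrounded vowel), it takes -ebe, giving *atutnaebe*.

atutnaebe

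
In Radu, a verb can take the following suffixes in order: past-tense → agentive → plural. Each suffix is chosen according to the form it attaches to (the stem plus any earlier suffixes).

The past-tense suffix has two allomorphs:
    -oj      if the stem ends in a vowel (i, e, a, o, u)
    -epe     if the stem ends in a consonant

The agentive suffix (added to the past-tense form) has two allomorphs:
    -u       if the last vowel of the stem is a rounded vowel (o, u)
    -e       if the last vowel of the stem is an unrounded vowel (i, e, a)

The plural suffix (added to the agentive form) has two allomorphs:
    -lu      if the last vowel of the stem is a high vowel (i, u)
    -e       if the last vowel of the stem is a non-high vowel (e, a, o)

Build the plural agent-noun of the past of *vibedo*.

vibedoojulu

*vibedo*: final sound = /o/, a vowel → -oj → *vibedooj*.
The past-tense form *vibedooj*: last vowel = /o/, a rounded vowel → -u → *vibedooju*.
The agentive form *vibedooju*: last vowel = /u/, a high vowel → -lu → *vibedoojulu*.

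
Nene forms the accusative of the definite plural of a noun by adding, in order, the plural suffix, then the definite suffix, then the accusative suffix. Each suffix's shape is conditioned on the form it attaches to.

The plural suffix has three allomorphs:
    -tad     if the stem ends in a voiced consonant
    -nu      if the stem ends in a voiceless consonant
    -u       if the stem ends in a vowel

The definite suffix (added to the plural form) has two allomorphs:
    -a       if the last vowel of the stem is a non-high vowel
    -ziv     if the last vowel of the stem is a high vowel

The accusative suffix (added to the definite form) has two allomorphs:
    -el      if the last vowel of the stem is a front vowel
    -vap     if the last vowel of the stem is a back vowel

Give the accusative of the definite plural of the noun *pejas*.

Since the final sound of *pejas* is /s/ (a voiceless consonant), it takes -nu, giving *pejasnu*.
The plural form *pejasnu* — last vowel /u/ (a high vowel) → -ziv → *pejasnuziv*.
The definite form *pejasnuziv* — last vowel /i/ (a front vowel) → -el → *pejasnuzivel*.

pejasnuzivel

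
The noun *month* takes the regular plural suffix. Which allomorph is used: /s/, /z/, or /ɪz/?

The stem *month* ends in a voiceless non-sibilant consonant.
The plural suffix surfaces as /ɪz/ after sibilants, /s/ after other voiceless consonants, and /z/ after other voiced sounds.
So the plural -s on *month* is pronounced /s/.

/s/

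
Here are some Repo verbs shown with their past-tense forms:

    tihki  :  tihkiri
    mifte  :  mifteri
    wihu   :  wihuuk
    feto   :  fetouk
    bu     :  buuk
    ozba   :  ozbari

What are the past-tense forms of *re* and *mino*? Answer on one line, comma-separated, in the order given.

reri, minouk

The suffix is conditioned by the last vowel: -uk when the last vowel of the stem is a rounded vowel (*wihu*, *feto*, *bu*); -ri when the last vowel of the stem is an unrounded vowel (*tihki*, *mifte*, *ozba*).
The last vowel of *re* is /e/, which is an unrounded vowel, so the suffix is -ri, giving *reri*.
*mino*: last vowel = /o/, a rounded vowel → -uk → *minouk*.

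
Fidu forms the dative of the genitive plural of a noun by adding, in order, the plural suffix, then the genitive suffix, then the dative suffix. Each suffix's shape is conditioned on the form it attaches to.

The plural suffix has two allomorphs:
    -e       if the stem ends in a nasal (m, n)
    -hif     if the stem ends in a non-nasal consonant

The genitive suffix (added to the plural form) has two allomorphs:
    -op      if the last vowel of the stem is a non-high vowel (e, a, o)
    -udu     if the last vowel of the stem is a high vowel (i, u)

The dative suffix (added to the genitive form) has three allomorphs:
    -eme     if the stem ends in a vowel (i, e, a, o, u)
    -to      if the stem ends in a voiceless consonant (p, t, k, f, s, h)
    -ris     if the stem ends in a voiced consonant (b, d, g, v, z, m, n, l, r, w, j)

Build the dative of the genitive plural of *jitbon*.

jitboneopto

Since the final consonant of *jitbon* is /n/ (a nasal), it takes -e, giving *jitbone*.
Since the last vowel of the plural form *jitbone* is /e/ (a non-high vowel), it takes -op, giving *jitboneop*.
The final sound of the genitive form *jitboneop* is /p/, which is a voiceless consonant, so the dative suffix is -to, giving *jitboneopto*.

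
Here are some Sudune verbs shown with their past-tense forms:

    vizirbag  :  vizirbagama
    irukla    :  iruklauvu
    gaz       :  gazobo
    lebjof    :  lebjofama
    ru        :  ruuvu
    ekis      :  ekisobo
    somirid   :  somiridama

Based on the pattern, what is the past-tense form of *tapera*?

taperauvu

The suffix is conditioned by the final sound: -obo when the stem ends in a sibilant (*gaz*, *ekis*); -ama when the stem ends in a non-sibilant consonant (*vizirbag*, *lebjof*, *somirid*); -uvu when the stem ends in a vowel (*irukla*, *ru*).
Since the final sound of *tapera* is /a/ (a vowel), it takes -uvu, giving *taperauvu*.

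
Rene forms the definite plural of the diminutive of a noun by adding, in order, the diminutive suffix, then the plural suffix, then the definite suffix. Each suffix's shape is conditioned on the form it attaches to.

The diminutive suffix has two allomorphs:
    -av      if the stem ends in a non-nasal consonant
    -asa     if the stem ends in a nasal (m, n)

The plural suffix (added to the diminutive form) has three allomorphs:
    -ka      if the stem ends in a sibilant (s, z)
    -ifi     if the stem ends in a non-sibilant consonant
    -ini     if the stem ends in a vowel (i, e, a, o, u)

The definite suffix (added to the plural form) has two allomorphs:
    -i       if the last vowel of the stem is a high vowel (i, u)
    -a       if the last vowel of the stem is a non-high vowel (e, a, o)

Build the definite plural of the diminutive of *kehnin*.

The final consonant of *kehnin* is /n/, which is a nasal, so the diminutive suffix is -asa, giving *kehninasa*.
The final sound of the diminutive form *kehninasa* is /a/, which is a vowel, so the plural suffix is -ini, giving *kehninasaini*.
The plural form *kehninasaini* — last vowel /i/ (a high vowel) → -i → *kehninasainii*.

kehninasainii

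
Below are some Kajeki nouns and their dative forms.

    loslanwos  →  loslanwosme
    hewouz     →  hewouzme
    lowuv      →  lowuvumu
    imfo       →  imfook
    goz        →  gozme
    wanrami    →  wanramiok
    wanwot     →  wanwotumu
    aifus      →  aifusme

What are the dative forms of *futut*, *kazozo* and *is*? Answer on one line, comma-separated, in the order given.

The pattern is sibilance of the final sound: -me when the stem ends in a sibilant (*loslanwos*, *hewouz*, *goz*, *aifus*); -umu when the stem ends in a non-sibilant consonant (*lowuv*, *wanwot*); -ok when the stem ends in a vowel (*imfo*, *wanrami*).
*futut*: final sound = /t/, a non-sibilant consonant → -umu → *fututumu*.
The final sound of *kazozo* is /o/, which is a vowel, so the suffix is -ok, giving *kazozook*.
Since the final sound of *is* is /s/ (a sibilant), it takes -me, giving *isme*.

fututumu, kazozook, isme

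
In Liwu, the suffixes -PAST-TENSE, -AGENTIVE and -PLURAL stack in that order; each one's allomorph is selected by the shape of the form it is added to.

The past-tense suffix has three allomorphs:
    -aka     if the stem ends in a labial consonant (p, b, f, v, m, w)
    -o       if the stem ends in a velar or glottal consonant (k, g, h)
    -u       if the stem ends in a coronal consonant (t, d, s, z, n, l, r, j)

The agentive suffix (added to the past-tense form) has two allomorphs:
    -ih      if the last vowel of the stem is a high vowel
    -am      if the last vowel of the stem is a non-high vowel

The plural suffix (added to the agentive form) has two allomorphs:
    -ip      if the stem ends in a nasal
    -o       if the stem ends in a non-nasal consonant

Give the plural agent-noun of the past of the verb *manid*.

The final consonant of *manid* is /d/, which is coronal, so the past-tense suffix is -u, giving *manidu*.
Since the last vowel of the past-tense form *manidu* is /u/ (a high vowel), it takes -ih, giving *maniduih*.
Since the final consonant of the agentive form *maniduih* is /h/ (non-nasal), it takes -o, giving *maniduiho*.

maniduiho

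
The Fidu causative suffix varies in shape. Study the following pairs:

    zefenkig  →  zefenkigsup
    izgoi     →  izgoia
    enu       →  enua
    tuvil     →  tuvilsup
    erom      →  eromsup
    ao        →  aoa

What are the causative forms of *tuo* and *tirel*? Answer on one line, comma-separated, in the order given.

tuoa, tirelsup

The alternation tracks the final sound of the stem — -sup when the stem ends in a consonant (*zefenkig*, *tuvil*, *erom*); -a when the stem ends in a vowel (*izgoi*, *enu*, *ao*).
Since the final sound of *tuo* is /o/ (a vowel), it takes -a, giving *tuoa*.
*tirel*: final sound = /l/, a consonant → -sup → *tirelsup*.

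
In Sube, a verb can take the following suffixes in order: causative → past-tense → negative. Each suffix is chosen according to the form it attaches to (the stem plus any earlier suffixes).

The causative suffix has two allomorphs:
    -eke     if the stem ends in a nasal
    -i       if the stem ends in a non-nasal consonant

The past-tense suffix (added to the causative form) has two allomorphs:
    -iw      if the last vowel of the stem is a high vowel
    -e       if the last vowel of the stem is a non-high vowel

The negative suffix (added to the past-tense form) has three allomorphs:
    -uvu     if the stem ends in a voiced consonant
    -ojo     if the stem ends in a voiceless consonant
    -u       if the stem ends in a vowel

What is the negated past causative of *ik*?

ikiiwuvu

The final consonant of *ik* is /k/, which is non-nasal, so the causative suffix is -i, giving *iki*.
The last vowel of the causative form *iki* is /i/, which is a high vowel, so the past-tense suffix is -iw, giving *ikiiw*.
The final sound of the past-tense form *ikiiw* is /w/, which is a voiced consonant, so the negative suffix is -uvu, giving *ikiiwuvu*.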